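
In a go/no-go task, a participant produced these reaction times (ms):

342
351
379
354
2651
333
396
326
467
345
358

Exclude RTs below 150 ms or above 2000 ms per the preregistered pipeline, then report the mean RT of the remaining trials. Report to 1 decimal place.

Excluded: 2651
Retained (n=10): Σ = 3651
Mean = 3651/10 = 365.1000

365.1 ms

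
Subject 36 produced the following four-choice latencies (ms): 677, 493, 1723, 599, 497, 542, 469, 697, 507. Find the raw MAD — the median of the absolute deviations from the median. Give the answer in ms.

Sorted: 469, 493, 497, 507, 542, 599, 677, 697, 1723 → median = 542
|x − 542|: 135, 49, 1181, 57, 45, 0, 73, 155, 35
Sorted deviations: 0, 35, 45, 49, 57, 73, 135, 155, 1181 → MAD = 57

57 ms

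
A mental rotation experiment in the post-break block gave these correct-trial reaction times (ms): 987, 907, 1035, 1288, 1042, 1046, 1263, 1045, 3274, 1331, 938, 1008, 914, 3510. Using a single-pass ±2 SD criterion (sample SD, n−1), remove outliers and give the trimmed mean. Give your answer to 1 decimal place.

1067.0 ms

n = 14, ΣRT = 19588, M = 1399.143
Σ(x−M)² = 9529691.71; s = √(9529691.71/13) = 856.185
Cutoffs: 1399.143 ± 2·856.185 → [-313.2, 3111.5]
Outside: 3274, 3510 → excluded.
Retained (n=12): Σ = 12804, mean = 12804/12 = 1067.000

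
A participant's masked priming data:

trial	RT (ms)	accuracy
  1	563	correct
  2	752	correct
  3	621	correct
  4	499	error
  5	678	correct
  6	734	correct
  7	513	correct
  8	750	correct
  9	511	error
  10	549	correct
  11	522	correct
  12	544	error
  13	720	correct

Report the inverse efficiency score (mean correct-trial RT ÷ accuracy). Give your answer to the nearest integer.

Correct trials (n=10): 563, 752, 621, 678, 734, 513, 750, 549, 522, 720
Mean correct RT = 6402/10 = 640.2000 ms
Proportion correct = 10/13
IES = 640.2000 / (10/13) = 832.260 ms

832 ms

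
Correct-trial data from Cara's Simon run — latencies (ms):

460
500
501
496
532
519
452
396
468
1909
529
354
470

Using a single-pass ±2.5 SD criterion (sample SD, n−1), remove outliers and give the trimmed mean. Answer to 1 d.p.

n = 13, ΣRT = 7586, M = 583.538
Σ(x−M)² = 1934761.23; s = √(1934761.23/12) = 401.535
Cutoffs: 583.538 ± 2.5·401.535 → [-420.3, 1587.4]
Outside: 1909 → excluded.
Retained (n=12): Σ = 5677, mean = 5677/12 = 473.083

473.1 ms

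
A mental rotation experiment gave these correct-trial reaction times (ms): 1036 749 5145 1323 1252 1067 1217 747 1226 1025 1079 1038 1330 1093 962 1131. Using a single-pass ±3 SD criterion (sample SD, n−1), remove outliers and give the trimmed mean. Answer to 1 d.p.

1085.0 ms

n = 16, ΣRT = 21420, M = 1338.750
Σ(x−M)² = 15888257.00; s = √(15888257.00/15) = 1029.183
Cutoffs: 1338.750 ± 3·1029.183 → [-1748.8, 4426.3]
Outside: 5145 → excluded.
Retained (n=15): Σ = 16275, mean = 16275/15 = 1085.000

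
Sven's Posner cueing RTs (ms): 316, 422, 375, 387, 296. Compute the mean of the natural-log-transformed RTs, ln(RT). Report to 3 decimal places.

ln(RT): 5.7557, 6.0450, 5.9269, 5.9584, 5.6904
Σ ln(RT) = 29.3765
Mean = 29.3765/5 = 5.87529

5.875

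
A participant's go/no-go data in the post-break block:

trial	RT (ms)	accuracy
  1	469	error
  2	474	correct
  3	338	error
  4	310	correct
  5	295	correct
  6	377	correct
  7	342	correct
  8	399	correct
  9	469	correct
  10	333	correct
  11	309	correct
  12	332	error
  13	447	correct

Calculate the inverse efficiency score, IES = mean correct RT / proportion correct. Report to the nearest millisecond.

488 ms

Correct trials (n=10): 474, 310, 295, 377, 342, 399, 469, 333, 309, 447
Mean correct RT = 3755/10 = 375.5000 ms
Proportion correct = 10/13
IES = 375.5000 / (10/13) = 488.150 ms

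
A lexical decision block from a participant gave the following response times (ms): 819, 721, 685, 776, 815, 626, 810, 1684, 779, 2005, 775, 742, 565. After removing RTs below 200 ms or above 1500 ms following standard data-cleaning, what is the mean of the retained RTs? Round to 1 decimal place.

Excluded: 1684, 2005
Retained (n=11): Σ = 8113
Mean = 8113/11 = 737.5455

737.5 ms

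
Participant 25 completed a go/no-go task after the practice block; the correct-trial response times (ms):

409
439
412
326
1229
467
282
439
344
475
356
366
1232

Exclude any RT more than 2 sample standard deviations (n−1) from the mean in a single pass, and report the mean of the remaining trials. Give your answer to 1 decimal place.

392.3 ms

n = 13, ΣRT = 6776, M = 521.231
Σ(x−M)² = 1227414.31; s = √(1227414.31/12) = 319.820
Cutoffs: 521.231 ± 2·319.820 → [-118.4, 1160.9]
Outside: 1229, 1232 → excluded.
Retained (n=11): Σ = 4315, mean = 4315/11 = 392.273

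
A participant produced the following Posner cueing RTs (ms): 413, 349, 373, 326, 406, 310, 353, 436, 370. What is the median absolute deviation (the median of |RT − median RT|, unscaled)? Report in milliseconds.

36 ms

Sorted: 310, 326, 349, 353, 370, 373, 406, 413, 436 → median = 370
|x − 370|: 43, 21, 3, 44, 36, 60, 17, 66, 0
Sorted deviations: 0, 3, 17, 21, 36, 43, 44, 60, 66 → MAD = 36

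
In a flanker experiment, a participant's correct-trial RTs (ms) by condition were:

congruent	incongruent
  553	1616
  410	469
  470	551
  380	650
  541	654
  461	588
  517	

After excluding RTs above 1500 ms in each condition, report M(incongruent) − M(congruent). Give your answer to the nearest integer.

incongruent: exclude 1616
M(congruent) = 3332/7 = 476.000
M(incongruent) = 2912/5 = 582.400
Difference = 582.400 − 476.000 = 106.400 ms

106 ms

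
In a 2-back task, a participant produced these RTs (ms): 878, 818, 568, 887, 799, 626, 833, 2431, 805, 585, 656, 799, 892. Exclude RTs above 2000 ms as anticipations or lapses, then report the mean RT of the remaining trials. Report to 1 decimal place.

762.2 ms

Excluded: 2431
Retained (n=12): Σ = 9146
Mean = 9146/12 = 762.1667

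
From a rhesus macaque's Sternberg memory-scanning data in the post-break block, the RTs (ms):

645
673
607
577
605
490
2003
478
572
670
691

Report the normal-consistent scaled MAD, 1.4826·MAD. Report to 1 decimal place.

Sorted: 478, 490, 572, 577, 605, 607, 645, 670, 673, 691, 2003 → median = 607
|x − 607| sorted: 0, 2, 30, 35, 38, 63, 66, 84, 117, 129, 1396 → MAD = 63
Robust SD ≈ 1.4826 × 63 = 93.404

93.4 ms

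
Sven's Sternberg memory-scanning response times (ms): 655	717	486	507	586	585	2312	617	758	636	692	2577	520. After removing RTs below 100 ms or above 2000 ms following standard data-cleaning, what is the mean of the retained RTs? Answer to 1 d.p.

Excluded: 2312, 2577
Retained (n=11): Σ = 6759
Mean = 6759/11 = 614.4545

614.5 ms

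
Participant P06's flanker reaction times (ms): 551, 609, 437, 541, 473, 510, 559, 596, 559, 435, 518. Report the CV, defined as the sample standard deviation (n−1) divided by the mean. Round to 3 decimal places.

n = 11, Σ = 5788, M = 526.1818
Σ(x−M)² = 34147.636; s = √(34147.636/10) = 58.4360
CV = 58.4360 / 526.1818 = 0.11106

0.111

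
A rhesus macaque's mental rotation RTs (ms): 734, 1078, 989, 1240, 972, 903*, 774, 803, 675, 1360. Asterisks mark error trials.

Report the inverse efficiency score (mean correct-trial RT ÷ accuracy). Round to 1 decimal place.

Correct trials (n=9): 734, 1078, 989, 1240, 972, 774, 803, 675, 1360
Mean correct RT = 8625/9 = 958.3333 ms
Proportion correct = 9/10
IES = 958.3333 / (9/10) = 1064.815 ms

1064.8 ms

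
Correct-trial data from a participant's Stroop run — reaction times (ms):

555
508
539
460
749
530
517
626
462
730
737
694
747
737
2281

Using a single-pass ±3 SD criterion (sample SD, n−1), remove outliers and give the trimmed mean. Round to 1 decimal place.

613.6 ms

n = 15, ΣRT = 10872, M = 724.800
Σ(x−M)² = 2764538.40; s = √(2764538.40/14) = 444.373
Cutoffs: 724.800 ± 3·444.373 → [-608.3, 2057.9]
Outside: 2281 → excluded.
Retained (n=14): Σ = 8591, mean = 8591/14 = 613.643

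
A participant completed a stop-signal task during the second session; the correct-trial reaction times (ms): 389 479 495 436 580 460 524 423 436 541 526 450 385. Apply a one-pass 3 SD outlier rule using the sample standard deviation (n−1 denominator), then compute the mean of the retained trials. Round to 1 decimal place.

471.1 ms

n = 13, ΣRT = 6124, M = 471.077
Σ(x−M)² = 42690.92; s = √(42690.92/12) = 59.645
Cutoffs: 471.077 ± 3·59.645 → [292.1, 650.0]
No RTs fall outside the cutoffs; all 13 retained. Mean = 6124/13 = 471.077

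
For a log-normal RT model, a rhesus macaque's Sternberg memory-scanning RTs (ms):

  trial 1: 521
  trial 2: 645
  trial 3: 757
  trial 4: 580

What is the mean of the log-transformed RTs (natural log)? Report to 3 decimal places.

6.429

ln(RT): 6.2558, 6.4693, 6.6294, 6.3630
Σ ln(RT) = 25.7174
Mean = 25.7174/4 = 6.42935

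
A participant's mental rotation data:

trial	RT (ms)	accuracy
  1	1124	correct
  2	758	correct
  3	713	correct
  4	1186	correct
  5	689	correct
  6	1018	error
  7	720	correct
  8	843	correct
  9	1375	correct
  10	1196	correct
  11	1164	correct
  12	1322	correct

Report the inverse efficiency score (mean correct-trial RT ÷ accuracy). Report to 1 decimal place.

1099.8 ms

Correct trials (n=11): 1124, 758, 713, 1186, 689, 720, 843, 1375, 1196, 1164, 1322
Mean correct RT = 11090/11 = 1008.1818 ms
Proportion correct = 11/12
IES = 1008.1818 / (11/12) = 1099.835 ms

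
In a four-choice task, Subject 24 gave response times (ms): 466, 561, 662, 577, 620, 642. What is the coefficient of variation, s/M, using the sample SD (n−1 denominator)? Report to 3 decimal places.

0.121

n = 6, Σ = 3528, M = 588.0000
Σ(x−M)² = 25150.000; s = √(25150.000/5) = 70.9225
CV = 70.9225 / 588.0000 = 0.12062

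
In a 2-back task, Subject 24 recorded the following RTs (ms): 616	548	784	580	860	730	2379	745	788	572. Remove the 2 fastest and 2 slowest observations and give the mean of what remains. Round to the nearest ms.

707 ms

Sorted: 548, 572, 580, 616, 730, 745, 784, 788, 860, 2379
Drop lowest 2 (548, 572) and highest 2 (860, 2379)
Remaining (n=6): Σ = 4243, mean = 4243/6 = 707.167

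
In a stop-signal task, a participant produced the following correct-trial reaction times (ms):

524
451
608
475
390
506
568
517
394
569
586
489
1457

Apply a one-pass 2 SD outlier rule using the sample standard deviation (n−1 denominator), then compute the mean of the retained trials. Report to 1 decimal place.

506.4 ms

n = 13, ΣRT = 7534, M = 579.538
Σ(x−M)² = 889435.23; s = √(889435.23/12) = 272.249
Cutoffs: 579.538 ± 2·272.249 → [35.0, 1124.0]
Outside: 1457 → excluded.
Retained (n=12): Σ = 6077, mean = 6077/12 = 506.417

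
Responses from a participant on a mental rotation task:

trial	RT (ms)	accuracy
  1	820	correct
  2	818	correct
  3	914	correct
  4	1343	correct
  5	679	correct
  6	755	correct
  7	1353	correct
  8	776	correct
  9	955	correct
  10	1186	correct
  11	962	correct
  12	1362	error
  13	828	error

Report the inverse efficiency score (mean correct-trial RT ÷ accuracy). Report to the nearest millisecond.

1135 ms

Correct trials (n=11): 820, 818, 914, 1343, 679, 755, 1353, 776, 955, 1186, 962
Mean correct RT = 10561/11 = 960.0909 ms
Proportion correct = 11/13
IES = 960.0909 / (11/13) = 1134.653 ms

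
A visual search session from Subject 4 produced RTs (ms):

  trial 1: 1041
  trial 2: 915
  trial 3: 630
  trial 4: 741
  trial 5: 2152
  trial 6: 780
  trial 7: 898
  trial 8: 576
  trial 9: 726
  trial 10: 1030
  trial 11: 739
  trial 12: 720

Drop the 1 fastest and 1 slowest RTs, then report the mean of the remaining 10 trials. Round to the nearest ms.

Sorted: 576, 630, 720, 726, 739, 741, 780, 898, 915, 1030, 1041, 2152
Drop lowest 1 (576) and highest 1 (2152)
Remaining (n=10): Σ = 8220, mean = 8220/10 = 822.000

822 ms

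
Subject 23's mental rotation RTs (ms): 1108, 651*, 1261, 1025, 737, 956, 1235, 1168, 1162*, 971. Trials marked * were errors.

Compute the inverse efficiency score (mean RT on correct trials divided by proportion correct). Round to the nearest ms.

Correct trials (n=8): 1108, 1261, 1025, 737, 956, 1235, 1168, 971
Mean correct RT = 8461/8 = 1057.6250 ms
Proportion correct = 8/10
IES = 1057.6250 / (8/10) = 1322.031 ms

1322 ms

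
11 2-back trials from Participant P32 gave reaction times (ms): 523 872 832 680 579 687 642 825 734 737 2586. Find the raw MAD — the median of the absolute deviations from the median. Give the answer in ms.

Sorted: 523, 579, 642, 680, 687, 734, 737, 825, 832, 872, 2586 → median = 734
|x − 734|: 211, 138, 98, 54, 155, 47, 92, 91, 0, 3, 1852
Sorted deviations: 0, 3, 47, 54, 91, 92, 98, 138, 155, 211, 1852 → MAD = 92

92 ms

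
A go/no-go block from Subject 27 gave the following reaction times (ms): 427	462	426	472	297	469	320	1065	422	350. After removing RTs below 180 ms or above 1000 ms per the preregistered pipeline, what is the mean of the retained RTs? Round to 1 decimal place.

Excluded: 1065
Retained (n=9): Σ = 3645
Mean = 3645/9 = 405.0000

405.0 ms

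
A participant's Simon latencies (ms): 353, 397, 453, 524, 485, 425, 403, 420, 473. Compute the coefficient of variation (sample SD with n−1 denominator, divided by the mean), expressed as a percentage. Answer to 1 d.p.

n = 9, Σ = 3933, M = 437.0000
Σ(x−M)² = 21670.000; s = √(21670.000/8) = 52.0457
CV = 52.0457 / 437.0000 = 0.11910 = 11.910%

11.9%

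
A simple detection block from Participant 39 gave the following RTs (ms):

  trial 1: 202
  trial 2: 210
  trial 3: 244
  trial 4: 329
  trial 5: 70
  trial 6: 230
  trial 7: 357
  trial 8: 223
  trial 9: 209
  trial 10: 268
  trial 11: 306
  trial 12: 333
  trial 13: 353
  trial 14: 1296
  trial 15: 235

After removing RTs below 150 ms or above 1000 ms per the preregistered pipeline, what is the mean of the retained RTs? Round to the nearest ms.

Excluded: 70, 1296
Retained (n=13): Σ = 3499
Mean = 3499/13 = 269.1538

269 ms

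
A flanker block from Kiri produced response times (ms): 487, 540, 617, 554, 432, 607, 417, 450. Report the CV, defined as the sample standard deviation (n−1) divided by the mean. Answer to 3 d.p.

n = 8, Σ = 4104, M = 513.0000
Σ(x−M)² = 42484.000; s = √(42484.000/7) = 77.9047
CV = 77.9047 / 513.0000 = 0.15186

0.152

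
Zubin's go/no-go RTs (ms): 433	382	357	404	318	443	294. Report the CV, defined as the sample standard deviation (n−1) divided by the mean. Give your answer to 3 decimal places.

0.150

n = 7, Σ = 2631, M = 375.8571
Σ(x−M)² = 19006.857; s = √(19006.857/6) = 56.2833
CV = 56.2833 / 375.8571 = 0.14975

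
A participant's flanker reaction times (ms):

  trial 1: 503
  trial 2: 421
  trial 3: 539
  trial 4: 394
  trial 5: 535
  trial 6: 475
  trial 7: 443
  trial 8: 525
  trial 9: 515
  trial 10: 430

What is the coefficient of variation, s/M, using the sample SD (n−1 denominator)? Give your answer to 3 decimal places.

n = 10, Σ = 4780, M = 478.0000
Σ(x−M)² = 25016.000; s = √(25016.000/9) = 52.7215
CV = 52.7215 / 478.0000 = 0.11030

0.110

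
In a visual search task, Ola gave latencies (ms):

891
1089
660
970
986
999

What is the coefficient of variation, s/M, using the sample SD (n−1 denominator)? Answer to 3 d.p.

0.158

n = 6, Σ = 5595, M = 932.5000
Σ(x−M)² = 109161.500; s = √(109161.500/5) = 147.7576
CV = 147.7576 / 932.5000 = 0.15845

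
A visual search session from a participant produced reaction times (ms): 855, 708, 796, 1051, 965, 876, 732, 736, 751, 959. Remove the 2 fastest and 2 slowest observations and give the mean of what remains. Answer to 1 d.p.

828.8 ms

Sorted: 708, 732, 736, 751, 796, 855, 876, 959, 965, 1051
Drop lowest 2 (708, 732) and highest 2 (965, 1051)
Remaining (n=6): Σ = 4973, mean = 4973/6 = 828.833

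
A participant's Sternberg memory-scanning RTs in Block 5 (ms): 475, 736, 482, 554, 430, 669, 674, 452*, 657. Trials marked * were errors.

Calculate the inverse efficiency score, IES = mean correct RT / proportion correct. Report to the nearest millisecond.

658 ms

Correct trials (n=8): 475, 736, 482, 554, 430, 669, 674, 657
Mean correct RT = 4677/8 = 584.6250 ms
Proportion correct = 8/9
IES = 584.6250 / (8/9) = 657.703 ms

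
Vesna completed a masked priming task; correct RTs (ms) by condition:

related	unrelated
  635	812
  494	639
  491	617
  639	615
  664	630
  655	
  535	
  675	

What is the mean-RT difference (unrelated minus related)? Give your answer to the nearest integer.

M(related) = 4788/8 = 598.500
M(unrelated) = 3313/5 = 662.600
Difference = 662.600 − 598.500 = 64.100 ms

64 ms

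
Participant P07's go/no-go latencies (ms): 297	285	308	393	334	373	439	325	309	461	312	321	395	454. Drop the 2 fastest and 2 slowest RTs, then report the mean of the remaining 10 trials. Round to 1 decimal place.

350.9 ms

Sorted: 285, 297, 308, 309, 312, 321, 325, 334, 373, 393, 395, 439, 454, 461
Drop lowest 2 (285, 297) and highest 2 (454, 461)
Remaining (n=10): Σ = 3509, mean = 3509/10 = 350.900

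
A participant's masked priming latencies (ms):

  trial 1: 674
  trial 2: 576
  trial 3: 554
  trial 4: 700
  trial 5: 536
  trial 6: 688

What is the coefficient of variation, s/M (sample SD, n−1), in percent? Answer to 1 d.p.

11.9%

n = 6, Σ = 3728, M = 621.3333
Σ(x−M)² = 27277.333; s = √(27277.333/5) = 73.8611
CV = 73.8611 / 621.3333 = 0.11888 = 11.888%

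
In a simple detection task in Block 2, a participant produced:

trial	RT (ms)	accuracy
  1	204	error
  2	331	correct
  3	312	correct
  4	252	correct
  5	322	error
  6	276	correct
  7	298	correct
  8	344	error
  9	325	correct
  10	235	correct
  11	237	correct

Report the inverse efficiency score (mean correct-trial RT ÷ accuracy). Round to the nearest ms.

389 ms

Correct trials (n=8): 331, 312, 252, 276, 298, 325, 235, 237
Mean correct RT = 2266/8 = 283.2500 ms
Proportion correct = 8/11
IES = 283.2500 / (8/11) = 389.469 ms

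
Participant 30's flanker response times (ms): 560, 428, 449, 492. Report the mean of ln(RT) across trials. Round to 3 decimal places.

ln(RT): 6.3279, 6.0591, 6.1070, 6.1985
Σ ln(RT) = 24.6926
Mean = 24.6926/4 = 6.17314

6.173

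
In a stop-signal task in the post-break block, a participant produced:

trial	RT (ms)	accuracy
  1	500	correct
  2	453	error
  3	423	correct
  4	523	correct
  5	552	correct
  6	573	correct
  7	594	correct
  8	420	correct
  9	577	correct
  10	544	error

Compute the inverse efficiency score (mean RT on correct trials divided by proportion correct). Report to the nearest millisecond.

Correct trials (n=8): 500, 423, 523, 552, 573, 594, 420, 577
Mean correct RT = 4162/8 = 520.2500 ms
Proportion correct = 8/10
IES = 520.2500 / (8/10) = 650.312 ms

650 ms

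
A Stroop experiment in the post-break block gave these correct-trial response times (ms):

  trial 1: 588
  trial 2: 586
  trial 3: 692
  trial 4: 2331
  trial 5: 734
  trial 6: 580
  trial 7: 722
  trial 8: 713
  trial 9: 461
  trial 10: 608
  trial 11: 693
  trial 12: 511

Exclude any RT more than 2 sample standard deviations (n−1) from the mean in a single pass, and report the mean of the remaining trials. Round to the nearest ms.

626 ms

n = 12, ΣRT = 9219, M = 768.250
Σ(x−M)² = 2747432.25; s = √(2747432.25/11) = 499.767
Cutoffs: 768.250 ± 2·499.767 → [-231.3, 1767.8]
Outside: 2331 → excluded.
Retained (n=11): Σ = 6888, mean = 6888/11 = 626.182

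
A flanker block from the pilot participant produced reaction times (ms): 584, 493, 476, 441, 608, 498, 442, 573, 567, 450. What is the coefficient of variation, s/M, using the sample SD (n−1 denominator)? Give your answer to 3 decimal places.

n = 10, Σ = 5132, M = 513.2000
Σ(x−M)² = 36769.600; s = √(36769.600/9) = 63.9180
CV = 63.9180 / 513.2000 = 0.12455

0.125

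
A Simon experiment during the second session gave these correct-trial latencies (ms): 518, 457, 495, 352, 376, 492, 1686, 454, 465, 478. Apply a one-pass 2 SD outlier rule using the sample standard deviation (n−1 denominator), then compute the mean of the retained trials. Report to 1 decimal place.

n = 10, ΣRT = 5773, M = 577.300
Σ(x−M)² = 1390210.10; s = √(1390210.10/9) = 393.024
Cutoffs: 577.300 ± 2·393.024 → [-208.7, 1363.3]
Outside: 1686 → excluded.
Retained (n=9): Σ = 4087, mean = 4087/9 = 454.111

454.1 ms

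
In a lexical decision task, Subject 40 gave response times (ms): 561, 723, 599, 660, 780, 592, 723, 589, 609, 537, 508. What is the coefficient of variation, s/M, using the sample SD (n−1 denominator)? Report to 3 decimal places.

n = 11, Σ = 6881, M = 625.5455
Σ(x−M)² = 73300.727; s = √(73300.727/10) = 85.6158
CV = 85.6158 / 625.5455 = 0.13687

0.137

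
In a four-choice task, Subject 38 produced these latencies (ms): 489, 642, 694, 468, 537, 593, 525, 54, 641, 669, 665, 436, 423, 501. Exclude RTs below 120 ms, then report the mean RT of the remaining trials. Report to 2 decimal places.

560.23 ms

Excluded: 54
Retained (n=13): Σ = 7283
Mean = 7283/13 = 560.2308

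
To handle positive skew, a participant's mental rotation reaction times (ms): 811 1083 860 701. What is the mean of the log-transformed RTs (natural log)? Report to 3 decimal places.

6.749

ln(RT): 6.6983, 6.9875, 6.7569, 6.5525
Σ ln(RT) = 26.9952
Mean = 26.9952/4 = 6.74880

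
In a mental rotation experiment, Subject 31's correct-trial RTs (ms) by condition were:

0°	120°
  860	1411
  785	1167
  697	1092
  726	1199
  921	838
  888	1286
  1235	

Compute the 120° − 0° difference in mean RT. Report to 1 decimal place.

292.4 ms

M(0°) = 6112/7 = 873.143
M(120°) = 6993/6 = 1165.500
Difference = 1165.500 − 873.143 = 292.357 ms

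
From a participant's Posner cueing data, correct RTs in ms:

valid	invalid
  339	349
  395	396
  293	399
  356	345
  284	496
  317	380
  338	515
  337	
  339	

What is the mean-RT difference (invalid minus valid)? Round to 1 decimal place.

78.3 ms

M(valid) = 2998/9 = 333.111
M(invalid) = 2880/7 = 411.429
Difference = 411.429 − 333.111 = 78.317 ms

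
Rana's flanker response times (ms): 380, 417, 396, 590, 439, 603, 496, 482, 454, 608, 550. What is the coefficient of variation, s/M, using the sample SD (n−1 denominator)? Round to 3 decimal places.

0.171

n = 11, Σ = 5415, M = 492.2727
Σ(x−M)² = 70498.182; s = √(70498.182/10) = 83.9632
CV = 83.9632 / 492.2727 = 0.17056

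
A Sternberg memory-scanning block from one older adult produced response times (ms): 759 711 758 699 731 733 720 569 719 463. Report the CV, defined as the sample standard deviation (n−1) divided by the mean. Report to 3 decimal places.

0.138

n = 10, Σ = 6862, M = 686.2000
Σ(x−M)² = 81203.600; s = √(81203.600/9) = 94.9875
CV = 94.9875 / 686.2000 = 0.13843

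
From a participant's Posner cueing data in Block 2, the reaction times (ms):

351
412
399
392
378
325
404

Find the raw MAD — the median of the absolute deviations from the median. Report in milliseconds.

14 ms

Sorted: 325, 351, 378, 392, 399, 404, 412 → median = 392
|x − 392|: 41, 20, 7, 0, 14, 67, 12
Sorted deviations: 0, 7, 12, 14, 20, 41, 67 → MAD = 14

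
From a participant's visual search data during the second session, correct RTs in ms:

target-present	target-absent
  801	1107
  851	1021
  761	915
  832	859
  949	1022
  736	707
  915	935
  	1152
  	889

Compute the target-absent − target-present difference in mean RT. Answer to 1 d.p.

M(target-present) = 5845/7 = 835.000
M(target-absent) = 8607/9 = 956.333
Difference = 956.333 − 835.000 = 121.333 ms

121.3 ms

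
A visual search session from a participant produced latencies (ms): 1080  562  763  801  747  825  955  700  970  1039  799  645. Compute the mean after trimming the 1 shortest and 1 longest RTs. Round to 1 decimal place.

Sorted: 562, 645, 700, 747, 763, 799, 801, 825, 955, 970, 1039, 1080
Drop lowest 1 (562) and highest 1 (1080)
Remaining (n=10): Σ = 8244, mean = 8244/10 = 824.400

824.4 ms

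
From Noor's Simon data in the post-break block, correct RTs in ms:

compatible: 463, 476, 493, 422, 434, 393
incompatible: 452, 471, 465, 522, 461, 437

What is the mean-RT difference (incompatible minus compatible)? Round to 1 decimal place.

M(compatible) = 2681/6 = 446.833
M(incompatible) = 2808/6 = 468.000
Difference = 468.000 − 446.833 = 21.167 ms

21.2 ms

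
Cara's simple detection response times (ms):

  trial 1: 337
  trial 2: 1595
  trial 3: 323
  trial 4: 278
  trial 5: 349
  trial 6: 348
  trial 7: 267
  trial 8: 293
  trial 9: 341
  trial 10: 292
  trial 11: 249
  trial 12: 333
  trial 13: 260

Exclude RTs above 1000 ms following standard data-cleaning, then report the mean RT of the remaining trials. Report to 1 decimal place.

Excluded: 1595
Retained (n=12): Σ = 3670
Mean = 3670/12 = 305.8333

305.8 ms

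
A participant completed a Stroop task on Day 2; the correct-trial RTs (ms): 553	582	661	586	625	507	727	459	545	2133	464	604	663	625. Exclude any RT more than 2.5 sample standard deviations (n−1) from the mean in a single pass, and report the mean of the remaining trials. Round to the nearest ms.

585 ms

n = 14, ΣRT = 9734, M = 695.286
Σ(x−M)² = 2300842.86; s = √(2300842.86/13) = 420.699
Cutoffs: 695.286 ± 2.5·420.699 → [-356.5, 1747.0]
Outside: 2133 → excluded.
Retained (n=13): Σ = 7601, mean = 7601/13 = 584.692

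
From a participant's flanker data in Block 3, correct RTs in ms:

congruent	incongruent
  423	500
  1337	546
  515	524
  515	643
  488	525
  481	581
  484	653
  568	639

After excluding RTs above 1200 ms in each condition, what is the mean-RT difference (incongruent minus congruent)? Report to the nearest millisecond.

80 ms

congruent: exclude 1337
M(congruent) = 3474/7 = 496.286
M(incongruent) = 4611/8 = 576.375
Difference = 576.375 − 496.286 = 80.089 ms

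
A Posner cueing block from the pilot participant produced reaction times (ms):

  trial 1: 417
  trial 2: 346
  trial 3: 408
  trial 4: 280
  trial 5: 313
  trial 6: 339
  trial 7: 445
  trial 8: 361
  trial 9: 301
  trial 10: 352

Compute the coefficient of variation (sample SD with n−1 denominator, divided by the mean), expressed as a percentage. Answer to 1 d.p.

n = 10, Σ = 3562, M = 356.2000
Σ(x−M)² = 25425.600; s = √(25425.600/9) = 53.1514
CV = 53.1514 / 356.2000 = 0.14922 = 14.922%

14.9%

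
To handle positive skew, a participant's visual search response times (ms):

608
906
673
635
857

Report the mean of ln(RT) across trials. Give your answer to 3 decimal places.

ln(RT): 6.4102, 6.8090, 6.5117, 6.4536, 6.7534
Σ ln(RT) = 32.9380
Mean = 32.9380/5 = 6.58760

6.588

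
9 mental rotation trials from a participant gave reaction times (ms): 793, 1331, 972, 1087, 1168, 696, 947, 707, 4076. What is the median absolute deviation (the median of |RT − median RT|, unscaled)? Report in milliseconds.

196 ms

Sorted: 696, 707, 793, 947, 972, 1087, 1168, 1331, 4076 → median = 972
|x − 972|: 179, 359, 0, 115, 196, 276, 25, 265, 3104
Sorted deviations: 0, 25, 115, 179, 196, 265, 276, 359, 3104 → MAD = 196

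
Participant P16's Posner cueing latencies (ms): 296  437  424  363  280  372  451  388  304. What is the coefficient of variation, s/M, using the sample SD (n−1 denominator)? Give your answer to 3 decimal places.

0.172

n = 9, Σ = 3315, M = 368.3333
Σ(x−M)² = 32250.000; s = √(32250.000/8) = 63.4921
CV = 63.4921 / 368.3333 = 0.17238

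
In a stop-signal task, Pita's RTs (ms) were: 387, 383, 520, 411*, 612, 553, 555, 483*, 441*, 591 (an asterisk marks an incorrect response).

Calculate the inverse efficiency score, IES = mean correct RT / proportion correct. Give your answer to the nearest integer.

735 ms

Correct trials (n=7): 387, 383, 520, 612, 553, 555, 591
Mean correct RT = 3601/7 = 514.4286 ms
Proportion correct = 7/10
IES = 514.4286 / (7/10) = 734.898 ms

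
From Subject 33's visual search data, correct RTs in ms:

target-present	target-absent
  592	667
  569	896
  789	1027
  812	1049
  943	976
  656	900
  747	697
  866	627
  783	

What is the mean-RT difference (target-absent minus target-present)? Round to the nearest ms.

M(target-present) = 6757/9 = 750.778
M(target-absent) = 6839/8 = 854.875
Difference = 854.875 − 750.778 = 104.097 ms

104 ms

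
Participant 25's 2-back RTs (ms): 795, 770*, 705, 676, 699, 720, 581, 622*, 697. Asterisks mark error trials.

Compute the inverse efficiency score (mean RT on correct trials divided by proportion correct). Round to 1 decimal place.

895.0 ms

Correct trials (n=7): 795, 705, 676, 699, 720, 581, 697
Mean correct RT = 4873/7 = 696.1429 ms
Proportion correct = 7/9
IES = 696.1429 / (7/9) = 895.041 ms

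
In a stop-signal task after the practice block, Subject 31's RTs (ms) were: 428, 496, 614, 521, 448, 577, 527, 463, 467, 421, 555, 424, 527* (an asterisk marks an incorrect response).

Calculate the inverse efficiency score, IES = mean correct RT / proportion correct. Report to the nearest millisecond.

536 ms

Correct trials (n=12): 428, 496, 614, 521, 448, 577, 527, 463, 467, 421, 555, 424
Mean correct RT = 5941/12 = 495.0833 ms
Proportion correct = 12/13
IES = 495.0833 / (12/13) = 536.340 ms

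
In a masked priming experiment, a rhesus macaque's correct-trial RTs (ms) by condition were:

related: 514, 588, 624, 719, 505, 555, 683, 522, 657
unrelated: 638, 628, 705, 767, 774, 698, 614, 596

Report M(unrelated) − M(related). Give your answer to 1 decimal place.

M(related) = 5367/9 = 596.333
M(unrelated) = 5420/8 = 677.500
Difference = 677.500 − 596.333 = 81.167 ms

81.2 ms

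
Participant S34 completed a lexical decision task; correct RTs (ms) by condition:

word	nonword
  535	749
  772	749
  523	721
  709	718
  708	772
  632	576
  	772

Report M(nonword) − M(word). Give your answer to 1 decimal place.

M(word) = 3879/6 = 646.500
M(nonword) = 5057/7 = 722.429
Difference = 722.429 − 646.500 = 75.929 ms

75.9 ms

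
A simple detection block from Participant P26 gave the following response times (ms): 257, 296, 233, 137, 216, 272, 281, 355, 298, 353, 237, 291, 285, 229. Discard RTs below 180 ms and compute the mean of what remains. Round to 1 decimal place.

277.2 ms

Excluded: 137
Retained (n=13): Σ = 3603
Mean = 3603/13 = 277.1538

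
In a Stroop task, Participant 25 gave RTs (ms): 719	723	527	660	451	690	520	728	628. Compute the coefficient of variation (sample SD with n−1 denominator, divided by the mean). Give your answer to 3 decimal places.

0.165

n = 9, Σ = 5646, M = 627.3333
Σ(x−M)² = 85364.000; s = √(85364.000/8) = 103.2981
CV = 103.2981 / 627.3333 = 0.16466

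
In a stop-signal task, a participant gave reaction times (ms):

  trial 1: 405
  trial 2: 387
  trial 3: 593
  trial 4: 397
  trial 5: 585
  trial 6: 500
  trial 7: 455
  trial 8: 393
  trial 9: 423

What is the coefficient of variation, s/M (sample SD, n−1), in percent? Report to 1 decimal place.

17.7%

n = 9, Σ = 4138, M = 459.7778
Σ(x−M)² = 53119.556; s = √(53119.556/8) = 81.4859
CV = 81.4859 / 459.7778 = 0.17723 = 17.723%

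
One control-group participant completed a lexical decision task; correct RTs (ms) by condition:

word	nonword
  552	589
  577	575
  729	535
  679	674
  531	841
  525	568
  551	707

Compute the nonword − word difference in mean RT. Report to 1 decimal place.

M(word) = 4144/7 = 592.000
M(nonword) = 4489/7 = 641.286
Difference = 641.286 − 592.000 = 49.286 ms

49.3 ms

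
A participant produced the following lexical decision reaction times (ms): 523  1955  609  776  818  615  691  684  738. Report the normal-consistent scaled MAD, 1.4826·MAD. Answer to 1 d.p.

121.6 ms

Sorted: 523, 609, 615, 684, 691, 738, 776, 818, 1955 → median = 691
|x − 691| sorted: 0, 7, 47, 76, 82, 85, 127, 168, 1264 → MAD = 82
Robust SD ≈ 1.4826 × 82 = 121.573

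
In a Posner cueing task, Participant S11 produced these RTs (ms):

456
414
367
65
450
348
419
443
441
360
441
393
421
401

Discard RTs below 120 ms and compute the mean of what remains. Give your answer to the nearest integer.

Excluded: 65
Retained (n=13): Σ = 5354
Mean = 5354/13 = 411.8462

412 ms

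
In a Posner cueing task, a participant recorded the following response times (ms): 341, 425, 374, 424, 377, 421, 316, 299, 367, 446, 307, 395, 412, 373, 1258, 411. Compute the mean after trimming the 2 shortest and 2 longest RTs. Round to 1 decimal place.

Sorted: 299, 307, 316, 341, 367, 373, 374, 377, 395, 411, 412, 421, 424, 425, 446, 1258
Drop lowest 2 (299, 307) and highest 2 (446, 1258)
Remaining (n=12): Σ = 4636, mean = 4636/12 = 386.333

386.3 ms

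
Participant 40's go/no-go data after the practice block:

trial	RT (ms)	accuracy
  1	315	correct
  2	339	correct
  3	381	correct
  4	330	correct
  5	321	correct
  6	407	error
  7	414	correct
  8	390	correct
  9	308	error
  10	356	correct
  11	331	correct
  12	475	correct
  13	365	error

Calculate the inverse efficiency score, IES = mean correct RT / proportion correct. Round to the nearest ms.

475 ms

Correct trials (n=10): 315, 339, 381, 330, 321, 414, 390, 356, 331, 475
Mean correct RT = 3652/10 = 365.2000 ms
Proportion correct = 10/13
IES = 365.2000 / (10/13) = 474.760 ms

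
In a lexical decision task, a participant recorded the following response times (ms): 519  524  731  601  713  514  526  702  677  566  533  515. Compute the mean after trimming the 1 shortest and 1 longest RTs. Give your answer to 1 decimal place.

587.6 ms

Sorted: 514, 515, 519, 524, 526, 533, 566, 601, 677, 702, 713, 731
Drop lowest 1 (514) and highest 1 (731)
Remaining (n=10): Σ = 5876, mean = 5876/10 = 587.600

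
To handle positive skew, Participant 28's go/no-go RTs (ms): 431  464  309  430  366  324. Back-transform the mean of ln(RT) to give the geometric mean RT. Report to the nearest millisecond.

ln(RT): 6.0661, 6.1399, 5.7333, 6.0638, 5.9026, 5.7807
Mean ln(RT) = 35.6865/6 = 5.94775
Geometric mean = exp(5.94775) = 382.89 ms

383 ms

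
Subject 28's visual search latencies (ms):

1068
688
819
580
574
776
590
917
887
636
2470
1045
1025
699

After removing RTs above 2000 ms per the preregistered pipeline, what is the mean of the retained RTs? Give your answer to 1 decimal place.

792.6 ms

Excluded: 2470
Retained (n=13): Σ = 10304
Mean = 10304/13 = 792.6154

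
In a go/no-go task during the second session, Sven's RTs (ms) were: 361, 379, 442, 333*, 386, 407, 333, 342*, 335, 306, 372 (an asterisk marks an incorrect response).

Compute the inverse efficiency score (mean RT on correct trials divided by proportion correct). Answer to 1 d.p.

451.0 ms

Correct trials (n=9): 361, 379, 442, 386, 407, 333, 335, 306, 372
Mean correct RT = 3321/9 = 369.0000 ms
Proportion correct = 9/11
IES = 369.0000 / (9/11) = 451.000 ms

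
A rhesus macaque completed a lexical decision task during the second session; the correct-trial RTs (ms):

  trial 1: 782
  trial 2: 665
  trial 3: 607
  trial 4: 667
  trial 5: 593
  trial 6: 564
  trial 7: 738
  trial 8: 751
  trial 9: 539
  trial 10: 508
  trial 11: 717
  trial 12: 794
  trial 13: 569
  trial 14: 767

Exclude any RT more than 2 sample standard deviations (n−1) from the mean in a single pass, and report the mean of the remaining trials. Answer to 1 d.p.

n = 14, ΣRT = 9261, M = 661.500
Σ(x−M)² = 124485.50; s = √(124485.50/13) = 97.856
Cutoffs: 661.500 ± 2·97.856 → [465.8, 857.2]
No RTs fall outside the cutoffs; all 14 retained. Mean = 9261/14 = 661.500

661.5 ms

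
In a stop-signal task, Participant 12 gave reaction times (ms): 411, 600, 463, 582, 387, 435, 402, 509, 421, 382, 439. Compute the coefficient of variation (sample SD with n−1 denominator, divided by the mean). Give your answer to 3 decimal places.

n = 11, Σ = 5031, M = 457.3636
Σ(x−M)² = 56582.545; s = √(56582.545/10) = 75.2214
CV = 75.2214 / 457.3636 = 0.16447

0.164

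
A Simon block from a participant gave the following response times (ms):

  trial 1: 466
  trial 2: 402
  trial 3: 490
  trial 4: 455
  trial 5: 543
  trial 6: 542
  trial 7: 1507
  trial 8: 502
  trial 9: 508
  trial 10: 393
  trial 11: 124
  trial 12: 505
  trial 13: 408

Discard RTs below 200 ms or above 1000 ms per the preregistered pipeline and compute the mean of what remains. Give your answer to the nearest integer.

474 ms

Excluded: 124, 1507
Retained (n=11): Σ = 5214
Mean = 5214/11 = 474.0000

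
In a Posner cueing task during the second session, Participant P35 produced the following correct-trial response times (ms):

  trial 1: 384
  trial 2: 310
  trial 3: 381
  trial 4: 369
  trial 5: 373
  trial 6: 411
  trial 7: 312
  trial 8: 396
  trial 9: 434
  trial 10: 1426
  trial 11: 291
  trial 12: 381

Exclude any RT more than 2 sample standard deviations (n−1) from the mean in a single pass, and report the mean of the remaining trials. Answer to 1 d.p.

367.5 ms

n = 12, ΣRT = 5468, M = 455.667
Σ(x−M)² = 1047176.67; s = √(1047176.67/11) = 308.542
Cutoffs: 455.667 ± 2·308.542 → [-161.4, 1072.7]
Outside: 1426 → excluded.
Retained (n=11): Σ = 4042, mean = 4042/11 = 367.455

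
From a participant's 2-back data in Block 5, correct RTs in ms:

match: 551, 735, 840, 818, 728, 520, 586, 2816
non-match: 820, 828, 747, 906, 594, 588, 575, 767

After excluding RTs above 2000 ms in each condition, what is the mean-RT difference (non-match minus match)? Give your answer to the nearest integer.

match: exclude 2816
M(match) = 4778/7 = 682.571
M(non-match) = 5825/8 = 728.125
Difference = 728.125 − 682.571 = 45.554 ms

46 ms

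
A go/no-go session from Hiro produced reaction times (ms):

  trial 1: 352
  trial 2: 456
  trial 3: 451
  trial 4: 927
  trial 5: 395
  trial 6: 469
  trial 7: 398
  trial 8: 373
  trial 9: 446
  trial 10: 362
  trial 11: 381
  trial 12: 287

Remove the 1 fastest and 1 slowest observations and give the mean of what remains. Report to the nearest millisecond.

408 ms

Sorted: 287, 352, 362, 373, 381, 395, 398, 446, 451, 456, 469, 927
Drop lowest 1 (287) and highest 1 (927)
Remaining (n=10): Σ = 4083, mean = 4083/10 = 408.300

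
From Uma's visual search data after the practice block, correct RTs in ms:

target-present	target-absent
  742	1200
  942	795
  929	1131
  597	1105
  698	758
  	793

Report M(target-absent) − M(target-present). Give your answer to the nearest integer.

182 ms

M(target-present) = 3908/5 = 781.600
M(target-absent) = 5782/6 = 963.667
Difference = 963.667 − 781.600 = 182.067 ms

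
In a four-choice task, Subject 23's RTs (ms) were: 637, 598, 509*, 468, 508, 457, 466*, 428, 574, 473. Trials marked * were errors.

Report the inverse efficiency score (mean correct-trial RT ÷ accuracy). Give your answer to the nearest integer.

Correct trials (n=8): 637, 598, 468, 508, 457, 428, 574, 473
Mean correct RT = 4143/8 = 517.8750 ms
Proportion correct = 8/10
IES = 517.8750 / (8/10) = 647.344 ms

647 ms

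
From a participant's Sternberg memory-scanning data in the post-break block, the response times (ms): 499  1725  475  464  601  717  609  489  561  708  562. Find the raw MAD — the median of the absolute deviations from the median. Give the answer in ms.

73 ms

Sorted: 464, 475, 489, 499, 561, 562, 601, 609, 708, 717, 1725 → median = 562
|x − 562|: 63, 1163, 87, 98, 39, 155, 47, 73, 1, 146, 0
Sorted deviations: 0, 1, 39, 47, 63, 73, 87, 98, 146, 155, 1163 → MAD = 73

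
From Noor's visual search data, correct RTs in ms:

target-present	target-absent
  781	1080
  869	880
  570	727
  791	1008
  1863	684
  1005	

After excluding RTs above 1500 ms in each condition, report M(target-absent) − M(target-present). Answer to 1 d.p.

72.6 ms

target-present: exclude 1863
M(target-present) = 4016/5 = 803.200
M(target-absent) = 4379/5 = 875.800
Difference = 875.800 − 803.200 = 72.600 ms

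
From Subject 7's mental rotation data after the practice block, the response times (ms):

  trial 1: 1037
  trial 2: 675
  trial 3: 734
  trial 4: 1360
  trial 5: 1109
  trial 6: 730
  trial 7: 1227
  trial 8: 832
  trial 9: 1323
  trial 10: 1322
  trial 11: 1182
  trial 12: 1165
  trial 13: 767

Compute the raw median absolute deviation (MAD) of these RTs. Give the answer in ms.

214 ms

Sorted: 675, 730, 734, 767, 832, 1037, 1109, 1165, 1182, 1227, 1322, 1323, 1360 → median = 1109
|x − 1109|: 72, 434, 375, 251, 0, 379, 118, 277, 214, 213, 73, 56, 342
Sorted deviations: 0, 56, 72, 73, 118, 213, 214, 251, 277, 342, 375, 379, 434 → MAD = 214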